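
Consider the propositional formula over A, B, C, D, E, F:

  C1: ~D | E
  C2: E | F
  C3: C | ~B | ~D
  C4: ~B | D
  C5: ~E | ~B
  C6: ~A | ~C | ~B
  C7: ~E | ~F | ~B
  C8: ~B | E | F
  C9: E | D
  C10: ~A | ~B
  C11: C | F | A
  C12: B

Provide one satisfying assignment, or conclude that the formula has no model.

From the singleton clause (B), B = 1.
From the singleton clause (D), D = 1.
From the singleton clause (E), E = 1.
But (~E) is also a unit clause — contradiction.

UNSATISFIABLE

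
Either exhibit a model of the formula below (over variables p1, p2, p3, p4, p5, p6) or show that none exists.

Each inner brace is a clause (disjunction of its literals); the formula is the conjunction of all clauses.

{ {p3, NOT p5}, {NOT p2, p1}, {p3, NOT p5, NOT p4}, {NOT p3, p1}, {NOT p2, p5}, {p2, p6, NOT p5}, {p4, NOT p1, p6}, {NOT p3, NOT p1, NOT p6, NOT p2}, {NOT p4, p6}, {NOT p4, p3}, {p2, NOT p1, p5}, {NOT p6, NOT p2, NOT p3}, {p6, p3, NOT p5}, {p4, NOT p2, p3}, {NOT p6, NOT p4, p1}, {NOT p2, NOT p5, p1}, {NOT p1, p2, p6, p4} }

Suppose p3 = false.
Unit clause (NOT p5) forces p5 = false.
Unit clause (NOT p2) forces p2 = false.
Unit clause (NOT p4) forces p4 = false.
Unit clause (NOT p1) forces p1 = false.
No clause remains; p6 is free.

p1: false, p2: false, p3: false, p4: false, p5: false, p6: true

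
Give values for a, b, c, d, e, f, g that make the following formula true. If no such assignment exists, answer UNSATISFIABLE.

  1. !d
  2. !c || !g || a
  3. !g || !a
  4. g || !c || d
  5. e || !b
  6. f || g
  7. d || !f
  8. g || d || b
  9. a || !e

The clause (!d) is unit, so d = false.
The clause (!f) is unit, so f = false.
The clause (g) is unit, so g = true.
The clause (!a) is unit, so a = false.
The clause (!c) is unit, so c = false.
The clause (!e) is unit, so e = false.
The clause (!b) is unit, so b = false.
Every clause now holds.

a=false; b=false; c=false; d=false; e=false; f=false; g=true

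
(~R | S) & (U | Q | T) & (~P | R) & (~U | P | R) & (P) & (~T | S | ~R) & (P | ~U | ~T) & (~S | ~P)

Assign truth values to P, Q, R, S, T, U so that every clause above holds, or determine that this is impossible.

UNSATISFIABLE

(P) alone gives P = 1.
(R) alone gives R = 1.
(S) alone gives S = 1.
That conflicts with the unit clause (~S).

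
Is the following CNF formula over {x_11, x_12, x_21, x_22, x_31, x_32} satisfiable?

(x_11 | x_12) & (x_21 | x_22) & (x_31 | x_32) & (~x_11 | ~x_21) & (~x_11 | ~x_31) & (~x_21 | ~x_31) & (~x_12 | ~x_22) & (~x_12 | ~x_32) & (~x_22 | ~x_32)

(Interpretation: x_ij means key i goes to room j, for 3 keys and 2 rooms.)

Case x_11 = 1:
Unit clause (~x_21) forces x_21 = 0.
Unit clause (x_22) forces x_22 = 1.
Unit clause (~x_31) forces x_31 = 0.
Unit clause (x_32) forces x_32 = 1.
Now (~x_32) is unsatisfied and unit — conflict.
Undo x_11 and try x_11 = 0.
Unit clause (x_12) forces x_12 = 1.
Unit clause (~x_22) forces x_22 = 0.
Unit clause (x_21) forces x_21 = 1.
Unit clause (~x_31) forces x_31 = 0.
Unit clause (x_32) forces x_32 = 1.
Now (~x_32) is unsatisfied and unit — conflict.
Either choice for x_11 ends in contradiction.
No assignment satisfies every clause.

No, unsatisfiable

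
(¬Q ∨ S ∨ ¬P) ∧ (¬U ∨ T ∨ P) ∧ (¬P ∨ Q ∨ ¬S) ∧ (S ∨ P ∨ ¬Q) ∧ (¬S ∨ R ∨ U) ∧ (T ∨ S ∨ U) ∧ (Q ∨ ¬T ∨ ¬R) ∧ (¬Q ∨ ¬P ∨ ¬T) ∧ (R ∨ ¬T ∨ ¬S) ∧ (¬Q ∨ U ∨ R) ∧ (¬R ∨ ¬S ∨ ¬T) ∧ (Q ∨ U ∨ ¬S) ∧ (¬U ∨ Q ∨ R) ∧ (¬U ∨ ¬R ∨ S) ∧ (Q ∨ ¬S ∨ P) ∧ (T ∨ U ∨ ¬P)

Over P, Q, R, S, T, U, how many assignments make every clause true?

There are 2^6 = 64 truth assignments over (P, Q, R, S, T, U).
Split on T. With T = True, the clauses containing T are satisfied and ¬T drops from the rest; 2 of the 2^5 = 32 assignments to the other variables satisfy what remains.
With T = False, by the same count on the reduced clause set, 3 assignments work.
Total: 2 + 3 = 5.

5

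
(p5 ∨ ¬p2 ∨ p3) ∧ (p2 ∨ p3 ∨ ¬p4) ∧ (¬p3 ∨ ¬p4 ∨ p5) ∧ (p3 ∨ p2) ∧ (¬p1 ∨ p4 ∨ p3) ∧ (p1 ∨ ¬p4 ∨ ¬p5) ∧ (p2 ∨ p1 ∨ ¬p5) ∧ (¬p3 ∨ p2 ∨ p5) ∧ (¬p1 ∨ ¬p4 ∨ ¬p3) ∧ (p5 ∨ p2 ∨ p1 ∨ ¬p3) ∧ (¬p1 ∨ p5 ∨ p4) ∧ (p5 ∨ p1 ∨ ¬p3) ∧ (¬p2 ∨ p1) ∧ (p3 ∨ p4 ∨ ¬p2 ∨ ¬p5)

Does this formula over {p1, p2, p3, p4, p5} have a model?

Case p3 = False:
Unit clause (p2) forces p2 = True.
Unit clause (p5) forces p5 = True.
Unit clause (p1) forces p1 = True.
Unit clause (p4) forces p4 = True.
Every clause now holds.
A satisfying assignment: p1: True,  p2: True,  p3: False,  p4: True,  p5: True.

Yes, satisfiable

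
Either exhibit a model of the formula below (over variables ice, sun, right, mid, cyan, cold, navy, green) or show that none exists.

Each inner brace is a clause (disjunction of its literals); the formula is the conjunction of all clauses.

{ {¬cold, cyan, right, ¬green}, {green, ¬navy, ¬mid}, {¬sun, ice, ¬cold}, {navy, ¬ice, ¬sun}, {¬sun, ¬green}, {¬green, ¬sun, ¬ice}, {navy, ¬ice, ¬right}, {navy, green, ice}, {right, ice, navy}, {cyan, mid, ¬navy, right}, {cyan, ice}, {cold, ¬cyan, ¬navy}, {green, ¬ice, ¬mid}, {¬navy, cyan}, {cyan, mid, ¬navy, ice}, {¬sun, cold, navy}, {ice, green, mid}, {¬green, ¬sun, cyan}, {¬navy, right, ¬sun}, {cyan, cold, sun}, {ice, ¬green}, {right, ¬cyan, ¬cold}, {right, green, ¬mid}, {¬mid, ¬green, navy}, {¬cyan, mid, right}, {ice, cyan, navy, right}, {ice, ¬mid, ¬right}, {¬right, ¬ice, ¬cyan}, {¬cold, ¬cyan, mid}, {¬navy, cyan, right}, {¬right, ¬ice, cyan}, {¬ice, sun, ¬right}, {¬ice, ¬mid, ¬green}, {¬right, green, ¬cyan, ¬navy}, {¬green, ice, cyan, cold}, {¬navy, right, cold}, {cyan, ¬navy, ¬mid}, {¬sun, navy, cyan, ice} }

Case sun = False:
Case cyan = False:
(ice) alone gives ice = True.
(¬navy) alone gives navy = False.
(¬right) alone gives right = False.
(cold) alone gives cold = True.
(¬green) alone gives green = False.
(¬mid) alone gives mid = False.
All clauses are satisfied.

ice: True, sun: False, right: False, mid: False, cyan: False, cold: True, navy: False, green: False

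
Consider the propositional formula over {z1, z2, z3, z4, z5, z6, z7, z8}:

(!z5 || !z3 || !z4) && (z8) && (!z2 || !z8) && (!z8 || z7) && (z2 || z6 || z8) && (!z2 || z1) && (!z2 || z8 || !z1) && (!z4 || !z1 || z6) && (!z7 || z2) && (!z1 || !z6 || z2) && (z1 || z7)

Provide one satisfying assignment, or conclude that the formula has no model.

(z8) alone gives z8 = true.
(!z2) alone gives z2 = false.
(z7) alone gives z7 = true.
But (!z7) is also a unit clause — contradiction.

UNSATISFIABLE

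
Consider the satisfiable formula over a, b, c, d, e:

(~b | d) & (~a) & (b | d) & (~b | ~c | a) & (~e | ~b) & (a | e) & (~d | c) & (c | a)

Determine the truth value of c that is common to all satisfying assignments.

Suppose c = 0.
Unit clause (~a) forces a = 0.
That conflicts with the unit clause (a).
So every satisfying assignment has c = True.

True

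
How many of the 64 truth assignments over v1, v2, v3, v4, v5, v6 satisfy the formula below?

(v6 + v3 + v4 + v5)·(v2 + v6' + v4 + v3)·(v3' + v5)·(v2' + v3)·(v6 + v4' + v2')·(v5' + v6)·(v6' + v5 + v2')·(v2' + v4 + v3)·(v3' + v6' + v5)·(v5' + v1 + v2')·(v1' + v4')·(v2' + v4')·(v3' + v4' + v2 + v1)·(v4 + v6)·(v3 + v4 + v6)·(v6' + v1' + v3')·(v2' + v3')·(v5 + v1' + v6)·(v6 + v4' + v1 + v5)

3

There are 2^6 = 64 truth assignments over (v1, v2, v3, v4, v5, v6).
Split on v4. With v4 = 1, the clauses containing v4 are satisfied and v4' drops from the rest; 2 of the 2^5 = 32 assignments to the other variables satisfy what remains.
With v4 = 0, by the same count on the reduced clause set, 1 assignment works.
(One model: v1=F, v2=F, v3=F, v4=T, v5=F, v6=T.)
Total: 2 + 1 = 3.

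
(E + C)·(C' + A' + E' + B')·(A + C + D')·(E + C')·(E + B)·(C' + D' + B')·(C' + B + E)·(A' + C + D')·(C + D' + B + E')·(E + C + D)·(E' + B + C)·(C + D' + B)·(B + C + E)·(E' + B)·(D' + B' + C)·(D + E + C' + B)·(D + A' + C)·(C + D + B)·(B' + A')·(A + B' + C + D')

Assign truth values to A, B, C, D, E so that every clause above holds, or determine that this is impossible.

Case E = 1:
The clause (B) is unit, so B = 1.
The clause (A') is unit, so A = 0.
Case C = 0:
The clause (D') is unit, so D = 0.
Every clause now holds.

A: 0,  B: 1,  C: 0,  D: 0,  E: 1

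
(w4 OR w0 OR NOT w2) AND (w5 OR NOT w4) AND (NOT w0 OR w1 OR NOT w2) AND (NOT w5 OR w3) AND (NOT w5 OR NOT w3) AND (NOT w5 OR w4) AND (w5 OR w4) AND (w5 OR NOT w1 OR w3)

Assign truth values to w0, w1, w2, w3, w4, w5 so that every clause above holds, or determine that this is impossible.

Suppose w5 = true.
Unit clause (w3) forces w3 = true.
Now (NOT w3) is unsatisfied and unit — conflict.
Undo w5 and try w5 = false.
Unit clause (NOT w4) forces w4 = false.
Now (w4) is unsatisfied and unit — conflict.
Both values of w5 lead to a conflict.

UNSATISFIABLE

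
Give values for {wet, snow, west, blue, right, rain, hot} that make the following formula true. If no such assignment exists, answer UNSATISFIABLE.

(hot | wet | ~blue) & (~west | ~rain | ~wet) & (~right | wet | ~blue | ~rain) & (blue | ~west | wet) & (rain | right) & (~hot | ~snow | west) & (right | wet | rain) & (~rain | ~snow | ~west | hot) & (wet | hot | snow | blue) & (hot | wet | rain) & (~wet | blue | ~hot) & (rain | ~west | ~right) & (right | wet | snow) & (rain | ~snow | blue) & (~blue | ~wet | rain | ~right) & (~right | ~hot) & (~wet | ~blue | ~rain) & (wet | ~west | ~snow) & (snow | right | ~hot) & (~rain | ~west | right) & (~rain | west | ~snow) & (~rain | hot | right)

Suppose rain = 0.
Unit clause (right) forces right = 1.
Unit clause (~west) forces west = 0.
Unit clause (~hot) forces hot = 0.
Unit clause (wet) forces wet = 1.
Unit clause (~blue) forces blue = 0.
Unit clause (~snow) forces snow = 0.
This assignment satisfies each clause.

wet ↦ 1,  snow ↦ 0,  west ↦ 0,  blue ↦ 0,  right ↦ 1,  rain ↦ 0,  hot ↦ 0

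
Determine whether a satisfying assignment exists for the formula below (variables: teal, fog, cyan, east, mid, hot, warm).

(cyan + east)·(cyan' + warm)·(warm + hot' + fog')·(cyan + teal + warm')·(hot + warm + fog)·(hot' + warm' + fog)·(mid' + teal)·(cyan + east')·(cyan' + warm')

No, unsatisfiable

Suppose cyan = 1.
(warm) alone gives warm = 1.
But (warm') is also a unit clause — contradiction.
Backtrack on cyan: now try cyan = 0.
(east) alone gives east = 1.
But (east') is also a unit clause — contradiction.
Neither cyan = 1 nor cyan = 0 works.
No assignment satisfies every clause.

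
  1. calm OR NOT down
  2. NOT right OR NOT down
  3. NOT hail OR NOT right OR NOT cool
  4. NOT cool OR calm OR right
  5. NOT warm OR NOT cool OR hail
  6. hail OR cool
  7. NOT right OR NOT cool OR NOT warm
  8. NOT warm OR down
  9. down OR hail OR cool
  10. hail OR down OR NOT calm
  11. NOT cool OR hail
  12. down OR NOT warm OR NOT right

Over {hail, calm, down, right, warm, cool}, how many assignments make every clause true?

There are 2^6 = 64 truth assignments over (hail, calm, down, right, warm, cool).
Split on down. With down = true, the clauses containing down are satisfied and NOT down drops from the rest; 4 of the 2^5 = 32 assignments to the other variables satisfy what remains.
With down = false, by the same count on the reduced clause set, 5 assignments work.
Total: 4 + 5 = 9.

9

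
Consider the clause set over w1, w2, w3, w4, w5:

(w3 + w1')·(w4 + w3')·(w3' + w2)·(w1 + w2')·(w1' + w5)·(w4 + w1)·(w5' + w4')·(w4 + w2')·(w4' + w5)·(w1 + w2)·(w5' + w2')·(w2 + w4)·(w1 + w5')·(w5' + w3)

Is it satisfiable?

No, unsatisfiable

Suppose w3 = 1.
The clause (w4) is unit, so w4 = 1.
The clause (w2) is unit, so w2 = 1.
The clause (w1) is unit, so w1 = 1.
The clause (w5) is unit, so w5 = 1.
Now (w5') is unsatisfied and unit — conflict.
Undo w3 and try w3 = 0.
The clause (w1') is unit, so w1 = 0.
The clause (w2') is unit, so w2 = 0.
Now (w2) is unsatisfied and unit — conflict.
Both values of w3 lead to a conflict.
No assignment satisfies every clause.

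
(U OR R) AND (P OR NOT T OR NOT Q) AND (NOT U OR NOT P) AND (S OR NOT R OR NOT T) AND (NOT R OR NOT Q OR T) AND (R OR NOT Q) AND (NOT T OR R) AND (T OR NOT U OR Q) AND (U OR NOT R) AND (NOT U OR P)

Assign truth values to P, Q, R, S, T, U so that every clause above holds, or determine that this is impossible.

UNSATISFIABLE

Try U = true.
From the singleton clause (NOT P), P = false.
That conflicts with the unit clause (P).
Undo U and try U = false.
From the singleton clause (R), R = true.
That conflicts with the unit clause (NOT R).
Either choice for U ends in contradiction.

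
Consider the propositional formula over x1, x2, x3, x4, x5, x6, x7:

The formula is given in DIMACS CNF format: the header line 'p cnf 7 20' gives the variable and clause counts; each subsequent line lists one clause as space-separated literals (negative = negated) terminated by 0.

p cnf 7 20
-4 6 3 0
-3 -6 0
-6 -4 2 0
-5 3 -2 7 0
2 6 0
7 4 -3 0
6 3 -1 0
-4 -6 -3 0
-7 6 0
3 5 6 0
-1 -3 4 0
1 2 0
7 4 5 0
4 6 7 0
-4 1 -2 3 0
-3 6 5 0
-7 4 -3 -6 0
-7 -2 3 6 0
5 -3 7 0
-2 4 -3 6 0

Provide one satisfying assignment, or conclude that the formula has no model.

x1: True,  x2: False,  x3: False,  x4: False,  x5: True,  x6: True,  x7: False

Case x3 = False:
Case x4 = False:
Case x2 = False:
The clause (x6) is unit, so x6 = True.
The clause (x1) is unit, so x1 = True.
Case x7 = False:
The clause (x5) is unit, so x5 = True.
Every clause now holds.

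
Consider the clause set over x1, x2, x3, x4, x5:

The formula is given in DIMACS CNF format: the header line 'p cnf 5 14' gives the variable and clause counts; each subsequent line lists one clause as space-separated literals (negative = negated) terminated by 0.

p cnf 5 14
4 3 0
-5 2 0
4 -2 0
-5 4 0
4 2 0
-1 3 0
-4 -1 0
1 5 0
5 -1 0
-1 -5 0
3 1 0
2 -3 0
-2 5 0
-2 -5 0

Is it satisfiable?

Branch on x4: set x4 = True.
Unit clause (¬x1) forces x1 = False.
Unit clause (x5) forces x5 = True.
Unit clause (x2) forces x2 = True.
But (¬x2) is also a unit clause — contradiction.
That branch fails; take x4 = False instead.
Unit clause (x3) forces x3 = True.
Unit clause (¬x2) forces x2 = False.
But (x2) is also a unit clause — contradiction.
Neither x4 = True nor x4 = False works.
No assignment satisfies every clause.

Unsatisfiable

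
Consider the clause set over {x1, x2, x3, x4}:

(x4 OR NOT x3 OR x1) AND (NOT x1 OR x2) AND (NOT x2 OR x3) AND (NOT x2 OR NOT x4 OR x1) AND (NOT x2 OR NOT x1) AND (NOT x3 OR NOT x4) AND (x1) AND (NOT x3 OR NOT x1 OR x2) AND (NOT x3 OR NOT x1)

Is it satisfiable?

No, unsatisfiable

From the singleton clause (x1), x1 = true.
From the singleton clause (x2), x2 = true.
But (NOT x2) is also a unit clause — contradiction.
No assignment satisfies every clause.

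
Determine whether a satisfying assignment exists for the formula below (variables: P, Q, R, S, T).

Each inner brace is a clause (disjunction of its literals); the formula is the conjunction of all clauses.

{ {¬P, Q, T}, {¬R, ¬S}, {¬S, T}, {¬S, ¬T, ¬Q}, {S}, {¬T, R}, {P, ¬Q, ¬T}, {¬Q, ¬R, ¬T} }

From the singleton clause (S), S = True.
From the singleton clause (¬R), R = False.
From the singleton clause (T), T = True.
Now (¬T) is unsatisfied and unit — conflict.
No assignment satisfies every clause.

Unsatisfiable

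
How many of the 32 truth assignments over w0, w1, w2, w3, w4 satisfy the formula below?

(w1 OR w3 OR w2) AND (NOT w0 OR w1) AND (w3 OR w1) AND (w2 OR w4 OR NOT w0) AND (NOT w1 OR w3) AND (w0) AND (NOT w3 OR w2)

2

There are 2^5 = 32 truth assignments over (w0, w1, w2, w3, w4).
Split on w2. With w2 = true, the clauses containing w2 are satisfied and NOT w2 drops from the rest; 2 of the 2^4 = 16 assignments to the other variables satisfy what remains.
With w2 = false, by the same count on the reduced clause set, 0 assignments work.
Total: 2 + 0 = 2.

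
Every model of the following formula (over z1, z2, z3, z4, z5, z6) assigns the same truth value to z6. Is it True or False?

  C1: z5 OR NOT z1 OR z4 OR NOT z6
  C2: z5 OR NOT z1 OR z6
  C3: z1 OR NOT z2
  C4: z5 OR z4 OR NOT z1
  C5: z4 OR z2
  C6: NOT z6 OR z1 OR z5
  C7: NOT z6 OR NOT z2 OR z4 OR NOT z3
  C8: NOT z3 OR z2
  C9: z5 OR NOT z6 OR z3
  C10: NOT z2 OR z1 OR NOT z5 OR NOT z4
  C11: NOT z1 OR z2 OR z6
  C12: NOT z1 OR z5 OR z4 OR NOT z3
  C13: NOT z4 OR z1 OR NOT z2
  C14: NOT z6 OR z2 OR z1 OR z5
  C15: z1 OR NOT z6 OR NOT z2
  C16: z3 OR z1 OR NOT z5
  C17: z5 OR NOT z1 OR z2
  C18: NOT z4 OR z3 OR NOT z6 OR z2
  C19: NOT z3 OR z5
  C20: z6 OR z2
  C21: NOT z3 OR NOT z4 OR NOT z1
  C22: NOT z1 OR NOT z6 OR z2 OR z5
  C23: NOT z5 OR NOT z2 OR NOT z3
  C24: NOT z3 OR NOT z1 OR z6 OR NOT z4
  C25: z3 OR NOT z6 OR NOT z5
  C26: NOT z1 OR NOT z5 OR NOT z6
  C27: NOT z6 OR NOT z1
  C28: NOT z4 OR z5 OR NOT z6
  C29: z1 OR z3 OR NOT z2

Suppose z6 = true.
The clause (NOT z1) is unit, so z1 = false.
The clause (NOT z2) is unit, so z2 = false.
The clause (z4) is unit, so z4 = true.
The clause (z5) is unit, so z5 = true.
The clause (NOT z3) is unit, so z3 = false.
That conflicts with the unit clause (z3).
So every satisfying assignment has z6 = False.

False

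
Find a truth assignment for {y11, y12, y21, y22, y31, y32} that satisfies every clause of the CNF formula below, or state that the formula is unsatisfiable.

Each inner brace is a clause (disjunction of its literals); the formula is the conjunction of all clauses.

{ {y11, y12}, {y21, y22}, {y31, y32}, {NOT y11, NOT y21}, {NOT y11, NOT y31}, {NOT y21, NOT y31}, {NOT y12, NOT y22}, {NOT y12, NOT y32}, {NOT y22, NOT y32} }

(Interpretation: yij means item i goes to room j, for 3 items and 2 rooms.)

Suppose y11 = true.
The clause (NOT y21) is unit, so y21 = false.
The clause (y22) is unit, so y22 = true.
The clause (NOT y31) is unit, so y31 = false.
The clause (y32) is unit, so y32 = true.
That conflicts with the unit clause (NOT y32).
Undo y11 and try y11 = false.
The clause (y12) is unit, so y12 = true.
The clause (NOT y22) is unit, so y22 = false.
The clause (y21) is unit, so y21 = true.
The clause (NOT y31) is unit, so y31 = false.
The clause (y32) is unit, so y32 = true.
That conflicts with the unit clause (NOT y32).
Either choice for y11 ends in contradiction.

UNSATISFIABLE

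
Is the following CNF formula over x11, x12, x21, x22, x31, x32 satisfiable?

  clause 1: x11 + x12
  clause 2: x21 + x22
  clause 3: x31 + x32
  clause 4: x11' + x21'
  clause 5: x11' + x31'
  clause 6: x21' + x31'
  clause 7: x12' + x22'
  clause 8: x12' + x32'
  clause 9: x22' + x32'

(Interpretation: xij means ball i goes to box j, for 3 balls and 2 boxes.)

Unsatisfiable

Case x11 = 1:
From the singleton clause (x21'), x21 = 0.
From the singleton clause (x22), x22 = 1.
From the singleton clause (x31'), x31 = 0.
From the singleton clause (x32), x32 = 1.
That conflicts with the unit clause (x32').
Backtrack on x11: now try x11 = 0.
From the singleton clause (x12), x12 = 1.
From the singleton clause (x22'), x22 = 0.
From the singleton clause (x21), x21 = 1.
From the singleton clause (x31'), x31 = 0.
From the singleton clause (x32), x32 = 1.
That conflicts with the unit clause (x32').
Either choice for x11 ends in contradiction.
No assignment satisfies every clause.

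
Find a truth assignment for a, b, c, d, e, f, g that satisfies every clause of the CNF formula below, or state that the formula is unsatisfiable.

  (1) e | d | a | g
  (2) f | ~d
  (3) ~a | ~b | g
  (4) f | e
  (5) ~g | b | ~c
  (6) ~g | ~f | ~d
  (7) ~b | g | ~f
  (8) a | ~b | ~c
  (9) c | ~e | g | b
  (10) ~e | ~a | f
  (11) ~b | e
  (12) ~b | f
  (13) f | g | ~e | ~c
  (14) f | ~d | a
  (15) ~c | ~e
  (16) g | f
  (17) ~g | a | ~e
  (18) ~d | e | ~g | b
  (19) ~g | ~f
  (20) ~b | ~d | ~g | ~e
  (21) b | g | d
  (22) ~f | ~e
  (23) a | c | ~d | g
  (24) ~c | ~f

a=1,  b=0,  c=0,  d=1,  e=0,  f=1,  g=0

Try f = 1.
Unit clause (~g) forces g = 0.
Unit clause (~b) forces b = 0.
Unit clause (d) forces d = 1.
Unit clause (~e) forces e = 0.
Unit clause (~c) forces c = 0.
Unit clause (a) forces a = 1.
Every clause now holds.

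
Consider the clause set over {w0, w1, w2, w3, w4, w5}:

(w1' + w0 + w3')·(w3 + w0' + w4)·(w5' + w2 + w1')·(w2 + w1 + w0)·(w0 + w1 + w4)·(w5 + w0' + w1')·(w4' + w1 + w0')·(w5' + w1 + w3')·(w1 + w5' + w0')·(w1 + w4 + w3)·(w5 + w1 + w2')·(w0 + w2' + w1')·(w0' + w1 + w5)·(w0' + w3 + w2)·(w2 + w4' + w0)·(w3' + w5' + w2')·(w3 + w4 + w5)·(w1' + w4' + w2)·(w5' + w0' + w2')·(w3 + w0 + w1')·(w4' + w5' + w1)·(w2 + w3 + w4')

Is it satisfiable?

Unsatisfiable

Branch on w1: set w1 = 0.
Branch on w2: set w2 = 1.
Unit clause (w5) forces w5 = 1.
Unit clause (w3') forces w3 = 0.
Unit clause (w0') forces w0 = 0.
Unit clause (w4) forces w4 = 1.
Now (w4') is unsatisfied and unit — conflict.
Undo w2 and try w2 = 0.
Unit clause (w0) forces w0 = 1.
Unit clause (w4') forces w4 = 0.
Unit clause (w3) forces w3 = 1.
Unit clause (w5') forces w5 = 0.
Now (w5) is unsatisfied and unit — conflict.
Either choice for w2 ends in contradiction.
Undo w1 and try w1 = 1.
Branch on w0: set w0 = 1.
Unit clause (w5) forces w5 = 1.
Unit clause (w2) forces w2 = 1.
Now (w2') is unsatisfied and unit — conflict.
Undo w0 and try w0 = 0.
Unit clause (w3') forces w3 = 0.
Now (w3) is unsatisfied and unit — conflict.
Either choice for w0 ends in contradiction.
Either choice for w1 ends in contradiction.
No assignment satisfies every clause.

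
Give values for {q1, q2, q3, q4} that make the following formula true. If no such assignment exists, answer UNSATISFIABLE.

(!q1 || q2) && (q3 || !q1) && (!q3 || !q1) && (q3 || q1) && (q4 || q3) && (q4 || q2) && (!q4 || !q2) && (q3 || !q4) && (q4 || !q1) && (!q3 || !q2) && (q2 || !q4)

Suppose q1 = false.
(q3) alone gives q3 = true.
(!q2) alone gives q2 = false.
(q4) alone gives q4 = true.
But (!q4) is also a unit clause — contradiction.
That branch fails; take q1 = true instead.
(q2) alone gives q2 = true.
(q3) alone gives q3 = true.
But (!q3) is also a unit clause — contradiction.
Both values of q1 lead to a conflict.

UNSATISFIABLE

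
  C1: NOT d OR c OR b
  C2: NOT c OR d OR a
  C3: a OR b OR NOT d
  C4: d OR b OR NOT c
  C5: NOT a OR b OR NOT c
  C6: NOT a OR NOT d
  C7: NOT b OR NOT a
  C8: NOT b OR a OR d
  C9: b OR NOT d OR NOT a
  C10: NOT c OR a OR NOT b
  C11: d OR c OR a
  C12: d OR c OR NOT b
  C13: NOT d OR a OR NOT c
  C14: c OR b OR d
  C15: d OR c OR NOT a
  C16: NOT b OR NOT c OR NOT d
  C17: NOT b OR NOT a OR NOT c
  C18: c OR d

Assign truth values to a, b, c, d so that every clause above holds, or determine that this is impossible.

Case a = false:
Case c = false:
The clause (d) is unit, so d = true.
The clause (b) is unit, so b = true.
Every clause now holds.

a=false, b=true, c=false, d=true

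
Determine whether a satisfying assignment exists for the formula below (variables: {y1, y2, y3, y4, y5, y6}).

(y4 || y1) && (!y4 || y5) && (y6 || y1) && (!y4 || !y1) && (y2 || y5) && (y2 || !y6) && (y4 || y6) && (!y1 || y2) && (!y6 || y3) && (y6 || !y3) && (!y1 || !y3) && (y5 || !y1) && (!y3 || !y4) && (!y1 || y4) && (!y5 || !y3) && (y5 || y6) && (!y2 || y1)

No, unsatisfiable

Case y4 = true:
Unit clause (y5) forces y5 = true.
Unit clause (!y1) forces y1 = false.
Unit clause (y6) forces y6 = true.
Unit clause (y2) forces y2 = true.
Now (!y2) is unsatisfied and unit — conflict.
Backtrack on y4: now try y4 = false.
Unit clause (y1) forces y1 = true.
Now (!y1) is unsatisfied and unit — conflict.
Both values of y4 lead to a conflict.
No assignment satisfies every clause.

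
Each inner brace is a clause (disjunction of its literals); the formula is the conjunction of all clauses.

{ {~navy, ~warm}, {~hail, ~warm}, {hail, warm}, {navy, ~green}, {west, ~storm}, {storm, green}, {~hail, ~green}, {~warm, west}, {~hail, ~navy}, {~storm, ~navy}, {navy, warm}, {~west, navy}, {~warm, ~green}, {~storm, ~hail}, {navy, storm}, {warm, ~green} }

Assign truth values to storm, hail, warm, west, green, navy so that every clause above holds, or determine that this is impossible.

Try navy = 0.
The clause (~green) is unit, so green = 0.
The clause (storm) is unit, so storm = 1.
The clause (west) is unit, so west = 1.
That conflicts with the unit clause (~west).
That branch fails; take navy = 1 instead.
The clause (~warm) is unit, so warm = 0.
The clause (hail) is unit, so hail = 1.
That conflicts with the unit clause (~hail).
Either choice for navy ends in contradiction.

UNSATISFIABLE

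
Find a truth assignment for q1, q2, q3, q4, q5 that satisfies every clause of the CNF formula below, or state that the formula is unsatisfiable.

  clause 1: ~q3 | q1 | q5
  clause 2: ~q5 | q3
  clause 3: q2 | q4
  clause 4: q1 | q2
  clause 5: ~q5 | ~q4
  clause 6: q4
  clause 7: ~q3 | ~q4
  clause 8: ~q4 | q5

UNSATISFIABLE

The clause (q4) is unit, so q4 = 1.
The clause (~q5) is unit, so q5 = 0.
Now (q5) is unsatisfied and unit — conflict.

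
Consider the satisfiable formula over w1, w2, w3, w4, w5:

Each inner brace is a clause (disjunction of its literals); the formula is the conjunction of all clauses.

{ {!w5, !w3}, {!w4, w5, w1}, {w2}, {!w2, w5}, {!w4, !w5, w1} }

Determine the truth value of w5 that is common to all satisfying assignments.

True

Suppose w5 = false.
Unit clause (w2) forces w2 = true.
But (!w2) is also a unit clause — contradiction.
So every satisfying assignment has w5 = True.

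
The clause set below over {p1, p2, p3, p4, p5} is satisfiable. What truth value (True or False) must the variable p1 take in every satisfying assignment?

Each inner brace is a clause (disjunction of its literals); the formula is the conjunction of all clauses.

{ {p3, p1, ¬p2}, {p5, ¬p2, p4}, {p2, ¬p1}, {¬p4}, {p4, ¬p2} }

Suppose p1 = True.
The clause (p2) is unit, so p2 = True.
The clause (¬p4) is unit, so p4 = False.
Now (p4) is unsatisfied and unit — conflict.
So every satisfying assignment has p1 = False.

False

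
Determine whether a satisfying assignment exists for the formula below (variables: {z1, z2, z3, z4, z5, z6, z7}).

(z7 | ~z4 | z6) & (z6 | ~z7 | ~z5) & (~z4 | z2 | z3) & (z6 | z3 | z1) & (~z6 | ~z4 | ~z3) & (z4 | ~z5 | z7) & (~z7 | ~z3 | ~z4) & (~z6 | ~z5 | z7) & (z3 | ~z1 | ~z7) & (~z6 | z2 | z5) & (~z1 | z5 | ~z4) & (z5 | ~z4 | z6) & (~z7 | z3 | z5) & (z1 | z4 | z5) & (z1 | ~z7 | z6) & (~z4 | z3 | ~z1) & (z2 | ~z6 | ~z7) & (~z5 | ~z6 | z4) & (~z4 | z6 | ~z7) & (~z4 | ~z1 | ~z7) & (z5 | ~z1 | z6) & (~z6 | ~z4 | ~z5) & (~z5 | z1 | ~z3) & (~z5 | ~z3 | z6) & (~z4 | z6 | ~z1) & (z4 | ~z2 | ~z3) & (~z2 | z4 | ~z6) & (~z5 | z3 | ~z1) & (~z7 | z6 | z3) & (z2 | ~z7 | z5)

Suppose z7 = 0.
Suppose z4 = 1.
The clause (z6) is unit, so z6 = 1.
The clause (~z3) is unit, so z3 = 0.
The clause (z2) is unit, so z2 = 1.
The clause (~z5) is unit, so z5 = 0.
The clause (~z1) is unit, so z1 = 0.
All clauses are satisfied.
A satisfying assignment: z1 ↦ 0; z2 ↦ 1; z3 ↦ 0; z4 ↦ 1; z5 ↦ 0; z6 ↦ 1; z7 ↦ 0.

Satisfiable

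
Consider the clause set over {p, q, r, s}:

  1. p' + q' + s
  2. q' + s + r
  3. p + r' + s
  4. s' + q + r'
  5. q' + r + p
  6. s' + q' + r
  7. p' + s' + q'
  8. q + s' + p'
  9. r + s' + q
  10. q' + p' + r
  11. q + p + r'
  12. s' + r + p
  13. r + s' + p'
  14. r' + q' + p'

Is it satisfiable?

Yes

Branch on p: set p = 1.
Branch on q: set q = 0.
From the singleton clause (s'), s = 0.
All clauses hold; r can take either value.
A satisfying assignment: p ↦ 1,  q ↦ 0,  r ↦ 0,  s ↦ 0.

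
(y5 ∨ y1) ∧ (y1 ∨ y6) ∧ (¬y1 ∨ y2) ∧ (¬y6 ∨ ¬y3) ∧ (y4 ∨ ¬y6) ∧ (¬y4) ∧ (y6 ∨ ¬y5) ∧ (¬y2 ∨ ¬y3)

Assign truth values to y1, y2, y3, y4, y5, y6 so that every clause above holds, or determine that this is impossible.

y1=True, y2=True, y3=False, y4=False, y5=False, y6=False

From the singleton clause (¬y4), y4 = False.
From the singleton clause (¬y6), y6 = False.
From the singleton clause (y1), y1 = True.
From the singleton clause (y2), y2 = True.
From the singleton clause (¬y5), y5 = False.
From the singleton clause (¬y3), y3 = False.
Every clause now holds.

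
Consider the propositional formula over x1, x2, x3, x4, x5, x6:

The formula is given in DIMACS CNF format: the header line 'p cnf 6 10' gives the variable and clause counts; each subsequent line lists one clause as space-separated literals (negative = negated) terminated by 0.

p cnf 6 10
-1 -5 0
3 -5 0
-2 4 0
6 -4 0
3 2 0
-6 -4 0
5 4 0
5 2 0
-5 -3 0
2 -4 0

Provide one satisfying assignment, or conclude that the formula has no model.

UNSATISFIABLE

Try x1 = False.
Try x3 = True.
(¬x5) alone gives x5 = False.
(x4) alone gives x4 = True.
(x6) alone gives x6 = True.
That conflicts with the unit clause (¬x6).
So x3 must be the other value — set x3 = False.
(¬x5) alone gives x5 = False.
(x2) alone gives x2 = True.
(x4) alone gives x4 = True.
(x6) alone gives x6 = True.
That conflicts with the unit clause (¬x6).
Either choice for x3 ends in contradiction.
So x1 must be the other value — set x1 = True.
(¬x5) alone gives x5 = False.
(x4) alone gives x4 = True.
(x6) alone gives x6 = True.
That conflicts with the unit clause (¬x6).
Either choice for x1 ends in contradiction.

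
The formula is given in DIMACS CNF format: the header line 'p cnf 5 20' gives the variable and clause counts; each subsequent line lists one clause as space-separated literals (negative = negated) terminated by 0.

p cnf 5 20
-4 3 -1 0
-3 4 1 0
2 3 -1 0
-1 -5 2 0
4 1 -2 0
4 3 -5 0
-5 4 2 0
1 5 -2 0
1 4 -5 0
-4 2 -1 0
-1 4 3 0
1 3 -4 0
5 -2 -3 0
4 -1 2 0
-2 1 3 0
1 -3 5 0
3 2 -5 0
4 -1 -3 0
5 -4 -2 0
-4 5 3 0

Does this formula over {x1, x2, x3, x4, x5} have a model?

Branch on x4: set x4 = False.
Branch on x3: set x3 = False.
The clause (¬x5) is unit, so x5 = False.
The clause (¬x1) is unit, so x1 = False.
The clause (¬x2) is unit, so x2 = False.
All clauses are satisfied.
A satisfying assignment: x1 ↦ False, x2 ↦ False, x3 ↦ False, x4 ↦ False, x5 ↦ False.

Yes, satisfiable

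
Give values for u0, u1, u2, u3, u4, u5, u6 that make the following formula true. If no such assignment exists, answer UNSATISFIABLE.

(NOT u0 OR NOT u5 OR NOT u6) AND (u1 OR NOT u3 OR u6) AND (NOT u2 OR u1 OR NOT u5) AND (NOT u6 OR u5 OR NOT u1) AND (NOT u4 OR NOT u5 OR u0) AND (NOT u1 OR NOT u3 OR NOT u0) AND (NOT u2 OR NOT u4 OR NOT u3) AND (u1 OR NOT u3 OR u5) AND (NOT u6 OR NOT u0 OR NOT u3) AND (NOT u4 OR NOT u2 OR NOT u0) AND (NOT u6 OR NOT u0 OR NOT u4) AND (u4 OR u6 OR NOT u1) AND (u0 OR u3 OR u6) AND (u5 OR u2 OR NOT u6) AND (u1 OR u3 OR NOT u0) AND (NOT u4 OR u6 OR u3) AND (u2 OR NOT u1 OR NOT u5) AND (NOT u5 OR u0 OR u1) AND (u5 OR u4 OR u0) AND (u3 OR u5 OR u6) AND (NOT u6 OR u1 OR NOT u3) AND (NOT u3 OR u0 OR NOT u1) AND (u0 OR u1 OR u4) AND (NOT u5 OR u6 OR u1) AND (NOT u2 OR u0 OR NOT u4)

u0=false, u1=true, u2=true, u3=false, u4=false, u5=true, u6=true

Try u0 = false.
Try u4 = false.
From the singleton clause (u5), u5 = true.
From the singleton clause (u1), u1 = true.
From the singleton clause (u6), u6 = true.
From the singleton clause (u2), u2 = true.
From the singleton clause (NOT u3), u3 = false.
This assignment satisfies each clause.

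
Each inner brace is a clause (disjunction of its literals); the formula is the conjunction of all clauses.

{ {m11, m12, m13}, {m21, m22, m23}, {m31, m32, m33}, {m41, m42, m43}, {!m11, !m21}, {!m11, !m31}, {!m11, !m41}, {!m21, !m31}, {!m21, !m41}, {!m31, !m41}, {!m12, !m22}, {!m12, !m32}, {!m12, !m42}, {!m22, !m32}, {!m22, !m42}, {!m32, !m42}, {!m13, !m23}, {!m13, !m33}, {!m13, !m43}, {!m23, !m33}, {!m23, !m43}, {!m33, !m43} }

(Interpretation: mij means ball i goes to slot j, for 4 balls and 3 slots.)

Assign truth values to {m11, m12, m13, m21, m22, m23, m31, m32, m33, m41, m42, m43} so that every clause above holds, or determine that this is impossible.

Try m11 = false.
Try m12 = true.
From the singleton clause (!m22), m22 = false.
From the singleton clause (!m32), m32 = false.
From the singleton clause (!m42), m42 = false.
Try m21 = true.
From the singleton clause (!m31), m31 = false.
From the singleton clause (m33), m33 = true.
From the singleton clause (!m41), m41 = false.
From the singleton clause (m43), m43 = true.
But (!m43) is also a unit clause — contradiction.
So m21 must be the other value — set m21 = false.
From the singleton clause (m23), m23 = true.
From the singleton clause (!m13), m13 = false.
From the singleton clause (!m33), m33 = false.
From the singleton clause (m31), m31 = true.
From the singleton clause (!m41), m41 = false.
From the singleton clause (m43), m43 = true.
But (!m43) is also a unit clause — contradiction.
Neither m21 = true nor m21 = false works.
So m12 must be the other value — set m12 = false.
From the singleton clause (m13), m13 = true.
From the singleton clause (!m23), m23 = false.
From the singleton clause (!m33), m33 = false.
From the singleton clause (!m43), m43 = false.
Try m21 = true.
From the singleton clause (!m31), m31 = false.
From the singleton clause (m32), m32 = true.
From the singleton clause (!m41), m41 = false.
From the singleton clause (m42), m42 = true.
But (!m42) is also a unit clause — contradiction.
So m21 must be the other value — set m21 = false.
From the singleton clause (m22), m22 = true.
From the singleton clause (!m32), m32 = false.
From the singleton clause (m31), m31 = true.
From the singleton clause (!m41), m41 = false.
From the singleton clause (m42), m42 = true.
But (!m42) is also a unit clause — contradiction.
Neither m21 = true nor m21 = false works.
Neither m12 = true nor m12 = false works.
So m11 must be the other value — set m11 = true.
From the singleton clause (!m21), m21 = false.
From the singleton clause (!m31), m31 = false.
From the singleton clause (!m41), m41 = false.
Try m22 = true.
From the singleton clause (!m12), m12 = false.
From the singleton clause (!m32), m32 = false.
From the singleton clause (m33), m33 = true.
From the singleton clause (!m42), m42 = false.
From the singleton clause (m43), m43 = true.
But (!m43) is also a unit clause — contradiction.
So m22 must be the other value — set m22 = false.
From the singleton clause (m23), m23 = true.
From the singleton clause (!m13), m13 = false.
From the singleton clause (!m33), m33 = false.
From the singleton clause (m32), m32 = true.
From the singleton clause (!m12), m12 = false.
From the singleton clause (!m42), m42 = false.
From the singleton clause (m43), m43 = true.
But (!m43) is also a unit clause — contradiction.
Neither m22 = true nor m22 = false works.
Neither m11 = true nor m11 = false works.

UNSATISFIABLE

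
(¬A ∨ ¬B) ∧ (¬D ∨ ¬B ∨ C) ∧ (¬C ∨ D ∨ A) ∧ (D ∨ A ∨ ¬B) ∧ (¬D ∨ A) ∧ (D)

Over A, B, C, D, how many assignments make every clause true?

There are 2^4 = 16 truth assignments over (A, B, C, D).
Check each against the 6 clauses (columns in the order A, B, C, D):
  F F F F  ✗ fails (D)
  F F F T  ✗ fails (¬D ∨ A)
  F F T F  ✗ fails (¬C ∨ D ∨ A)
  F F T T  ✗ fails (¬D ∨ A)
  F T F F  ✗ fails (D ∨ A ∨ ¬B)
  F T F T  ✗ fails (¬D ∨ ¬B ∨ C)
  F T T F  ✗ fails (¬C ∨ D ∨ A)
  F T T T  ✗ fails (¬D ∨ A)
  T F F F  ✗ fails (D)
  T F F T  ✓ satisfies all
  T F T F  ✗ fails (D)
  T F T T  ✓ satisfies all
  T T F F  ✗ fails (¬A ∨ ¬B)
  T T F T  ✗ fails (¬A ∨ ¬B)
  T T T F  ✗ fails (¬A ∨ ¬B)
  T T T T  ✗ fails (¬A ∨ ¬B)
2 of the 16 rows are models.

2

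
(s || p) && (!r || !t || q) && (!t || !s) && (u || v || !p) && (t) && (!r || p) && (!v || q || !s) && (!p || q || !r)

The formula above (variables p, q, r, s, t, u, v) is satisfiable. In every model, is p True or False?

Suppose p = false.
From the singleton clause (s), s = true.
From the singleton clause (!t), t = false.
Now (t) is unsatisfied and unit — conflict.
So every satisfying assignment has p = True.

True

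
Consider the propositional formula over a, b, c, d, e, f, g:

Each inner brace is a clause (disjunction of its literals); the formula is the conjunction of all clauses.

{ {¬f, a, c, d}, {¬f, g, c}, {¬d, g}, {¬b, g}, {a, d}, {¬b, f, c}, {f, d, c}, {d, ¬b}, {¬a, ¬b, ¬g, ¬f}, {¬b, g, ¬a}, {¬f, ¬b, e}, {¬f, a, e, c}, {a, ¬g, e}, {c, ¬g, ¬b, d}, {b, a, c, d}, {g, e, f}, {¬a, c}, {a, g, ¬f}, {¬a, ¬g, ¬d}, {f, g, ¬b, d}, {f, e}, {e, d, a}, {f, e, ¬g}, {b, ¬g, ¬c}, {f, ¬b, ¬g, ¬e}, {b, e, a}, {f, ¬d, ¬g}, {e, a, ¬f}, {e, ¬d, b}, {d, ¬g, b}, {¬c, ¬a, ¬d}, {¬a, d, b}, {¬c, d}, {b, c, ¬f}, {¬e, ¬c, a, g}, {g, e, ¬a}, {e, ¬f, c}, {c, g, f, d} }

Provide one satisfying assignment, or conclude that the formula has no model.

Try d = True.
From the singleton clause (g), g = True.
From the singleton clause (¬a), a = False.
From the singleton clause (e), e = True.
From the singleton clause (f), f = True.
Try b = True.
Every clause is now satisfied; c is unconstrained.

a: False,  b: True,  c: False,  d: True,  e: True,  f: True,  g: True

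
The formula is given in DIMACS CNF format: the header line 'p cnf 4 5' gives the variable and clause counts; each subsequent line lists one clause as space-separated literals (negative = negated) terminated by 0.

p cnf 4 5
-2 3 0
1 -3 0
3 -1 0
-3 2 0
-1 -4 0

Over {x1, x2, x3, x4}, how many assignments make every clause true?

3

There are 2^4 = 16 truth assignments over (x1, x2, x3, x4).
Check each against the 5 clauses (columns in the order x1, x2, x3, x4):
  F F F F  ✓ satisfies all
  F F F T  ✓ satisfies all
  F F T F  ✗ fails (x1 ∨ ¬x3)
  F F T T  ✗ fails (x1 ∨ ¬x3)
  F T F F  ✗ fails (¬x2 ∨ x3)
  F T F T  ✗ fails (¬x2 ∨ x3)
  F T T F  ✗ fails (x1 ∨ ¬x3)
  F T T T  ✗ fails (x1 ∨ ¬x3)
  T F F F  ✗ fails (x3 ∨ ¬x1)
  T F F T  ✗ fails (x3 ∨ ¬x1)
  T F T F  ✗ fails (¬x3 ∨ x2)
  T F T T  ✗ fails (¬x3 ∨ x2)
  T T F F  ✗ fails (¬x2 ∨ x3)
  T T F T  ✗ fails (¬x2 ∨ x3)
  T T T F  ✓ satisfies all
  T T T T  ✗ fails (¬x1 ∨ ¬x4)
3 of the 16 rows are models.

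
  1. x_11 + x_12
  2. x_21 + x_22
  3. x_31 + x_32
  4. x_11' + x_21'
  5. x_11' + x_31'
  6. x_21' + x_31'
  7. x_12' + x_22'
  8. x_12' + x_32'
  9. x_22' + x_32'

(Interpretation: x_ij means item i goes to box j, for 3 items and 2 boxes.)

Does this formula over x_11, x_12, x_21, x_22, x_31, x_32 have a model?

Branch on x_11: set x_11 = 1.
The clause (x_21') is unit, so x_21 = 0.
The clause (x_22) is unit, so x_22 = 1.
The clause (x_31') is unit, so x_31 = 0.
The clause (x_32) is unit, so x_32 = 1.
That conflicts with the unit clause (x_32').
That branch fails; take x_11 = 0 instead.
The clause (x_12) is unit, so x_12 = 1.
The clause (x_22') is unit, so x_22 = 0.
The clause (x_21) is unit, so x_21 = 1.
The clause (x_31') is unit, so x_31 = 0.
The clause (x_32) is unit, so x_32 = 1.
That conflicts with the unit clause (x_32').
Either choice for x_11 ends in contradiction.
No assignment satisfies every clause.

No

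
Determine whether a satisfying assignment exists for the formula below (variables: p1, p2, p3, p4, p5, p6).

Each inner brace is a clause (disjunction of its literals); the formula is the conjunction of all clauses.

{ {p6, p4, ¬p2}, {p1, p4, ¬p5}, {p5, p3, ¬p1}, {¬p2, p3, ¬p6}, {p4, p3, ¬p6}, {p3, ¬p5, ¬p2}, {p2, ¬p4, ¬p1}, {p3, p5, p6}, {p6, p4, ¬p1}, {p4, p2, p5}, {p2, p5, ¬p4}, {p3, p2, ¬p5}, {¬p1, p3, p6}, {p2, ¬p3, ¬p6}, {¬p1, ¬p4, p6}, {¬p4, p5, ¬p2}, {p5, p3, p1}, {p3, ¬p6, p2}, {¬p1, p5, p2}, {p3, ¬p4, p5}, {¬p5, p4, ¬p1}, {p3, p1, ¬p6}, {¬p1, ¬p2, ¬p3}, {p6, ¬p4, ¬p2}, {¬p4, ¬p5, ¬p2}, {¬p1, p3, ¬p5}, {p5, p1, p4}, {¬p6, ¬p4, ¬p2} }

Yes, satisfiable

Case p6 = False:
Case p4 = True:
Unit clause (¬p1) forces p1 = False.
Unit clause (¬p2) forces p2 = False.
Unit clause (p5) forces p5 = True.
Unit clause (p3) forces p3 = True.
Every clause now holds.
A satisfying assignment: p1 ↦ False,  p2 ↦ False,  p3 ↦ True,  p4 ↦ True,  p5 ↦ True,  p6 ↦ False.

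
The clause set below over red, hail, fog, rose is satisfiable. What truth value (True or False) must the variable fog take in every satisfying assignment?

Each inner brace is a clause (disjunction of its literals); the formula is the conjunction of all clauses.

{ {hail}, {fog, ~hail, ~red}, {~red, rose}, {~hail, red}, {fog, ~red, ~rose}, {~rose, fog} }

Suppose fog = 0.
(hail) alone gives hail = 1.
(~red) alone gives red = 0.
But (red) is also a unit clause — contradiction.
So every satisfying assignment has fog = True.

True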